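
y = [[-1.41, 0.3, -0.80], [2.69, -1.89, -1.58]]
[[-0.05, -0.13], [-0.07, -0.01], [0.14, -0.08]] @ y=[[-0.28, 0.23, 0.25], [0.07, -0.00, 0.07], [-0.41, 0.19, 0.01]]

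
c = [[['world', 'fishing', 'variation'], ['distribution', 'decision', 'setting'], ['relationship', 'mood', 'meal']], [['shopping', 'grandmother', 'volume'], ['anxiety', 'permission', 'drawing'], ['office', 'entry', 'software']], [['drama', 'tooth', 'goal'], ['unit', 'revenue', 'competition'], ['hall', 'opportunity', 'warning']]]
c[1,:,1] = ['grandmother', 'permission', 'entry']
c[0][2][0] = 'relationship'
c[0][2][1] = 'mood'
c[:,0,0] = ['world', 'shopping', 'drama']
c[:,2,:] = [['relationship', 'mood', 'meal'], ['office', 'entry', 'software'], ['hall', 'opportunity', 'warning']]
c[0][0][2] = 'variation'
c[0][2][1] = 'mood'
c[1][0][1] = 'grandmother'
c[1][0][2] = 'volume'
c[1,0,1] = 'grandmother'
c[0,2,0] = 'relationship'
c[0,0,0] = 'world'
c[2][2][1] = 'opportunity'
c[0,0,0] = 'world'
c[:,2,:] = [['relationship', 'mood', 'meal'], ['office', 'entry', 'software'], ['hall', 'opportunity', 'warning']]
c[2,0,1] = 'tooth'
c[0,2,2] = 'meal'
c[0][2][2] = 'meal'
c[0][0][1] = 'fishing'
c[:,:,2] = [['variation', 'setting', 'meal'], ['volume', 'drawing', 'software'], ['goal', 'competition', 'warning']]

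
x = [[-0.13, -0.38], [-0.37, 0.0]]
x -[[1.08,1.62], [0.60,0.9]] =[[-1.21, -2.0], [-0.97, -0.90]]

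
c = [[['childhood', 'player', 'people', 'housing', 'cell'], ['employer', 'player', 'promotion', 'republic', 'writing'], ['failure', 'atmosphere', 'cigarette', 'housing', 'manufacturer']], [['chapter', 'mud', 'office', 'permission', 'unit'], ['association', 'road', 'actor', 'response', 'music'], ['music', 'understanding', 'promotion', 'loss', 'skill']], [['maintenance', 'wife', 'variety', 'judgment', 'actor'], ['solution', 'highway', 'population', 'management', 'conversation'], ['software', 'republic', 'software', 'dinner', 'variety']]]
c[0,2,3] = 'housing'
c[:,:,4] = [['cell', 'writing', 'manufacturer'], ['unit', 'music', 'skill'], ['actor', 'conversation', 'variety']]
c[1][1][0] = 'association'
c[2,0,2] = 'variety'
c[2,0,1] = 'wife'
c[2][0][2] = 'variety'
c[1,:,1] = ['mud', 'road', 'understanding']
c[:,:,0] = [['childhood', 'employer', 'failure'], ['chapter', 'association', 'music'], ['maintenance', 'solution', 'software']]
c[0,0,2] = 'people'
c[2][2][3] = 'dinner'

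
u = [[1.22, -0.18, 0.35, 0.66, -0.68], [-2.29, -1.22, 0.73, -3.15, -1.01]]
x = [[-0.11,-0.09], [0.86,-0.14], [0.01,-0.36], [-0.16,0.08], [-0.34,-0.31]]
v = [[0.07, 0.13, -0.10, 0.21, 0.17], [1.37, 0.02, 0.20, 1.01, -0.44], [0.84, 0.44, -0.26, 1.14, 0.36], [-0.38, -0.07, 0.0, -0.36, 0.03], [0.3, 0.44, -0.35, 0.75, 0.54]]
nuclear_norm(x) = 1.45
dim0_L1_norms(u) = [3.51, 1.4, 1.08, 3.81, 1.69]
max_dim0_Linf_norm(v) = 1.37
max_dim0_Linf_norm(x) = 0.86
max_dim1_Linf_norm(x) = 0.86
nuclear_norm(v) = 3.57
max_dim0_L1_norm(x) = 1.48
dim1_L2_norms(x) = [0.14, 0.87, 0.36, 0.18, 0.46]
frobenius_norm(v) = 2.68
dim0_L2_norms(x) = [0.94, 0.51]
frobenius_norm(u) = 4.56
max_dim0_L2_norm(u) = 3.22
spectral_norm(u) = 4.36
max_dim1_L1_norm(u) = 8.4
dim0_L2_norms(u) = [2.59, 1.23, 0.81, 3.22, 1.22]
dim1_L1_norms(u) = [3.09, 8.4]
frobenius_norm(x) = 1.07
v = x @ u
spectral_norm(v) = 2.43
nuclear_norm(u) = 5.67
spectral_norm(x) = 0.95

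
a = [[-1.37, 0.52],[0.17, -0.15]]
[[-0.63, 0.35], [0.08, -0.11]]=a @ [[0.47, 0.03], [0.03, 0.76]]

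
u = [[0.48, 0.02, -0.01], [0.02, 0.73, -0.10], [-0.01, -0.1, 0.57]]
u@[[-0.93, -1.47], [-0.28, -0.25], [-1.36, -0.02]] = [[-0.44, -0.71], [-0.09, -0.21], [-0.74, 0.03]]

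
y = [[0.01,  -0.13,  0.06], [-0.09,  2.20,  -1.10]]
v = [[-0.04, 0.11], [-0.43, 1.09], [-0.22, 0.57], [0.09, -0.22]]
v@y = [[-0.01, 0.25, -0.12], [-0.10, 2.45, -1.22], [-0.05, 1.28, -0.64], [0.02, -0.5, 0.25]]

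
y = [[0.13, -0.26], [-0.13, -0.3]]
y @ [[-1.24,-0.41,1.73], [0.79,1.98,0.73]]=[[-0.37, -0.57, 0.04], [-0.08, -0.54, -0.44]]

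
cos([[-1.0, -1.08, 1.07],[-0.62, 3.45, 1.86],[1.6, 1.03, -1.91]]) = [[0.37, 0.12, 0.90], [-0.29, -0.83, -0.13], [0.99, 0.14, -0.32]]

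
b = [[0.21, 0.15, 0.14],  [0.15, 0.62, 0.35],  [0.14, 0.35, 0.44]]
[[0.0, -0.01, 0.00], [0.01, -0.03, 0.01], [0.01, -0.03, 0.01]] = b@[[-0.02,-0.02,-0.00], [0.02,-0.02,0.01], [0.01,-0.04,0.01]]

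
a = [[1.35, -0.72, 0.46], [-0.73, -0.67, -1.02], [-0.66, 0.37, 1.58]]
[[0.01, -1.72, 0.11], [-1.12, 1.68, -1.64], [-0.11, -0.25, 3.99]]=a@[[0.62,-1.21,-0.76], [1.1,-0.27,-0.14], [-0.07,-0.6,2.24]]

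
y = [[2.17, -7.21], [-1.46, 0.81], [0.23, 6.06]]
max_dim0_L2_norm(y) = 9.45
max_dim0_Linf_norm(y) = 7.21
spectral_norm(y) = 9.60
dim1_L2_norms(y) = [7.53, 1.67, 6.06]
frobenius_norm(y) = 9.81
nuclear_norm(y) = 11.62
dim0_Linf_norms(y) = [2.17, 7.21]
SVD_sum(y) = [[1.33, -7.36], [-0.19, 1.04], [-1.05, 5.83]] + [[0.84,  0.15], [-1.27,  -0.23], [1.28,  0.23]]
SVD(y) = [[-0.78, 0.42], [0.11, -0.64], [0.62, 0.64]] @ diag([9.59988249213432, 2.0247113713349205]) @ [[-0.18, 0.98],[0.98, 0.18]]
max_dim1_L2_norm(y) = 7.53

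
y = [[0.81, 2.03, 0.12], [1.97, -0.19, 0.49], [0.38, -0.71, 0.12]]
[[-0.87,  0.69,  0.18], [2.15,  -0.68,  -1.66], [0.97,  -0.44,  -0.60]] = y @ [[0.74,-0.31,-0.49], [-0.79,0.46,0.36], [1.1,0.04,-1.28]]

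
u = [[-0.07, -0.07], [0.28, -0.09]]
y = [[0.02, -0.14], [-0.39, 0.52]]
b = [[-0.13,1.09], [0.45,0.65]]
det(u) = 0.03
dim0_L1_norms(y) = [0.41, 0.66]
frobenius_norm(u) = 0.31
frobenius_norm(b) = 1.35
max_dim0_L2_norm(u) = 0.29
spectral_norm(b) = 1.28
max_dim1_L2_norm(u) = 0.29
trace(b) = 0.52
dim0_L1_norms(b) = [0.58, 1.74]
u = y @ b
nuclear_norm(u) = 0.38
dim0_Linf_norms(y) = [0.39, 0.52]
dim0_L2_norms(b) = [0.47, 1.27]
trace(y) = 0.54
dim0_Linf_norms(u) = [0.28, 0.09]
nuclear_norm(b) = 1.73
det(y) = -0.04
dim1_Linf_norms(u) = [0.07, 0.28]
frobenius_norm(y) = 0.67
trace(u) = -0.16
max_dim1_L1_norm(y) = 0.91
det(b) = -0.58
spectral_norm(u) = 0.30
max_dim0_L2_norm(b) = 1.27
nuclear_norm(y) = 0.73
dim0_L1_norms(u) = [0.35, 0.16]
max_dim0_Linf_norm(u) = 0.28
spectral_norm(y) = 0.66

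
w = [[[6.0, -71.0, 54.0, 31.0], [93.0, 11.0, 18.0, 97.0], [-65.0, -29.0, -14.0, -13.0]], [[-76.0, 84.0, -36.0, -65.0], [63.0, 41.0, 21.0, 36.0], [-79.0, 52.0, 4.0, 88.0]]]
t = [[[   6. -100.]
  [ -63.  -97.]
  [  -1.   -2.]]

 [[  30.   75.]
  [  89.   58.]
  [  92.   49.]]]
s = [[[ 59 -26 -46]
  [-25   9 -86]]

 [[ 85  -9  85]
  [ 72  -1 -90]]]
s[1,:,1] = [-9, -1]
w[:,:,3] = [[31.0, 97.0, -13.0], [-65.0, 36.0, 88.0]]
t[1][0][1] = 75.0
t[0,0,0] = 6.0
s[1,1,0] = 72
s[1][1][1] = -1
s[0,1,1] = 9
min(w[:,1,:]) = 11.0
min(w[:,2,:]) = -79.0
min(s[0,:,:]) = -86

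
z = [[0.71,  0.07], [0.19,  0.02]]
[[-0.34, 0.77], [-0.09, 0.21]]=z@[[-0.44, 1.17],[-0.36, -0.83]]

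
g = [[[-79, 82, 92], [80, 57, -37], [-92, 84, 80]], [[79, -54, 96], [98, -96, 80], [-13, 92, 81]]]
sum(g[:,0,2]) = 188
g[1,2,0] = -13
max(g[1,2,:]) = 92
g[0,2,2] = 80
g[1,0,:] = [79, -54, 96]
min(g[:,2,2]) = 80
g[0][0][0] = -79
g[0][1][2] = -37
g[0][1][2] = -37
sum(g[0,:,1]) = 223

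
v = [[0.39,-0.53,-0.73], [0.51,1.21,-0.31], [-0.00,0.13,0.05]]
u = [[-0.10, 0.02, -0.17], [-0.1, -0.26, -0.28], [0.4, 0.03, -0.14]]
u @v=[[-0.03, 0.06, 0.06], [-0.17, -0.30, 0.14], [0.17, -0.19, -0.31]]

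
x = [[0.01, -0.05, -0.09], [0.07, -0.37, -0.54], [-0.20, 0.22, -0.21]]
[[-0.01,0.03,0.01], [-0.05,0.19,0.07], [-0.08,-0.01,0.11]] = x@[[0.34,0.18,0.04],[0.05,-0.12,0.25],[0.1,-0.25,-0.29]]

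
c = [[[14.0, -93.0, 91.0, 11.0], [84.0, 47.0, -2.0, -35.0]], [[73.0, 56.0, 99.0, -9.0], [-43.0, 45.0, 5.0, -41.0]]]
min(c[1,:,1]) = 45.0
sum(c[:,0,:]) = 242.0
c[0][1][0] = 84.0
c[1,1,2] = 5.0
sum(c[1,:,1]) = 101.0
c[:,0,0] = [14.0, 73.0]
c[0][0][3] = 11.0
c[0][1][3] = -35.0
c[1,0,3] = -9.0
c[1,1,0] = -43.0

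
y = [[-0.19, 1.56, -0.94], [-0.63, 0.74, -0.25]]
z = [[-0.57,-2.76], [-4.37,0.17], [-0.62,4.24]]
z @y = [[1.85, -2.93, 1.23], [0.72, -6.69, 4.07], [-2.55, 2.17, -0.48]]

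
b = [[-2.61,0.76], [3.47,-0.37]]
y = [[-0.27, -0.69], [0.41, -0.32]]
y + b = [[-2.88, 0.07], [3.88, -0.69]]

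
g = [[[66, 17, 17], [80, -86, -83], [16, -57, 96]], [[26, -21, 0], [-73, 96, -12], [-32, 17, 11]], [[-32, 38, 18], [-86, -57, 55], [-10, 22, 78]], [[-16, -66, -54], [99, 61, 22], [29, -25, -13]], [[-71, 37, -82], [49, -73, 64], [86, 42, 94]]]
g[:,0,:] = [[66, 17, 17], [26, -21, 0], [-32, 38, 18], [-16, -66, -54], [-71, 37, -82]]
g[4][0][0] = -71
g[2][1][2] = 55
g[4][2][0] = 86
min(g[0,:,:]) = -86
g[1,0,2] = 0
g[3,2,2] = -13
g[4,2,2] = 94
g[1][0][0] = 26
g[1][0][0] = 26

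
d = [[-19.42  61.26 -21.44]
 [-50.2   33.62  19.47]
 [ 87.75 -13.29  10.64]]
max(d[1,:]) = 33.62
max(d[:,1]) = 61.26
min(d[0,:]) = -21.44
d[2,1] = -13.29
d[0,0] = -19.42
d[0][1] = 61.26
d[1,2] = 19.47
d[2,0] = 87.75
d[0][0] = -19.42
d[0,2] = -21.44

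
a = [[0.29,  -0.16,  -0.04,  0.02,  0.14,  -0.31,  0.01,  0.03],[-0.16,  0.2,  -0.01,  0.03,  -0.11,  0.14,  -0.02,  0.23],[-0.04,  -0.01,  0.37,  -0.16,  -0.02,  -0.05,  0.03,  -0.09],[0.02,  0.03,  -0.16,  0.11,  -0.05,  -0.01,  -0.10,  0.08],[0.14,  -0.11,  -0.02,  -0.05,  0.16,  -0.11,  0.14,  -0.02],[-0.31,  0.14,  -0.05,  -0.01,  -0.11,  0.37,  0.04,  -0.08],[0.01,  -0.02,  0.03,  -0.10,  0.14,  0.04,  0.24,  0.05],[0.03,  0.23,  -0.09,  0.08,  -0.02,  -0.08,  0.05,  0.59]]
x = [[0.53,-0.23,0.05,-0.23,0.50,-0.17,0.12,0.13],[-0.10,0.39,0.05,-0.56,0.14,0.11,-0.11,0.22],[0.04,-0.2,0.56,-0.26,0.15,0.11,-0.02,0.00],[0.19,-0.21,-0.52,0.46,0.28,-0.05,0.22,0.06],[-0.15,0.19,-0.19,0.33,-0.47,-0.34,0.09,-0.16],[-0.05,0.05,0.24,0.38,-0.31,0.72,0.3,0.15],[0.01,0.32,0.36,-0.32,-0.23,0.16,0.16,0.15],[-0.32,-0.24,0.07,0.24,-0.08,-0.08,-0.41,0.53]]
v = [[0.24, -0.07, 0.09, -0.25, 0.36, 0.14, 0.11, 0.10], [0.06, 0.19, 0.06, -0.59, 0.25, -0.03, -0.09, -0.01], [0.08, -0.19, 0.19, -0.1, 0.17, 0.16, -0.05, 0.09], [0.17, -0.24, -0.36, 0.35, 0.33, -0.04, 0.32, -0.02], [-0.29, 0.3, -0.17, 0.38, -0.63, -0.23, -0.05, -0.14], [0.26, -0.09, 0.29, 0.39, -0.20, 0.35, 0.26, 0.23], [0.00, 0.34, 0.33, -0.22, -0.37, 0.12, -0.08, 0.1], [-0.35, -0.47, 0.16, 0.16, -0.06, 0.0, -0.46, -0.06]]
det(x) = -0.00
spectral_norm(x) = 1.27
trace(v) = 0.55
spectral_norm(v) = 1.21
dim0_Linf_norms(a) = [0.31, 0.23, 0.37, 0.16, 0.16, 0.37, 0.24, 0.59]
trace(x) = 2.88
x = v + a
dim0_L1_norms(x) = [1.39, 1.83, 2.04, 2.78, 2.16, 1.74, 1.43, 1.4]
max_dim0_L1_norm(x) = 2.78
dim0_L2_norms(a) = [0.48, 0.39, 0.42, 0.24, 0.3, 0.52, 0.3, 0.65]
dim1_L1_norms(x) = [1.96, 1.68, 1.34, 1.99, 1.92, 2.2, 1.71, 1.97]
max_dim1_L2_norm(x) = 0.97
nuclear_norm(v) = 3.95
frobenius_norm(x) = 2.25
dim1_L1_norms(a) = [1.0, 0.9, 0.77, 0.56, 0.75, 1.11, 0.63, 1.17]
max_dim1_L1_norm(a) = 1.17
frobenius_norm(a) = 1.22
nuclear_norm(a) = 2.35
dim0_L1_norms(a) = [1.0, 0.9, 0.77, 0.56, 0.75, 1.11, 0.63, 1.17]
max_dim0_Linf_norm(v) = 0.63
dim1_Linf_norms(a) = [0.31, 0.23, 0.37, 0.16, 0.16, 0.37, 0.24, 0.59]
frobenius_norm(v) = 1.99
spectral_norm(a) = 0.80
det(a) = 0.00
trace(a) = 2.33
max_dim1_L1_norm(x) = 2.2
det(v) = -0.00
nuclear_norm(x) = 5.33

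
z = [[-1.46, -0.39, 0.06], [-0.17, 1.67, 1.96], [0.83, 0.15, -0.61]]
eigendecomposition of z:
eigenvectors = [[0.72, 0.28, -0.12], [0.38, -0.64, 0.99], [-0.59, 0.71, 0.02]]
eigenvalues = [-1.71, -0.42, 1.73]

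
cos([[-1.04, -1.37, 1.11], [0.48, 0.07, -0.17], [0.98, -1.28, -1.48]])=[[0.60,0.00,0.84], [0.21,1.24,-0.25], [1.00,-0.17,-0.04]]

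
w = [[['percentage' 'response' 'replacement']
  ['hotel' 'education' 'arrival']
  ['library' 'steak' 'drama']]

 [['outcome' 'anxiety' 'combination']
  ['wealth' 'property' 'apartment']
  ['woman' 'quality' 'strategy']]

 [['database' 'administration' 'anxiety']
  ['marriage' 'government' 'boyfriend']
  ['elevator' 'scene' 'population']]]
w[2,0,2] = 'anxiety'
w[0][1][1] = 'education'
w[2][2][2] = 'population'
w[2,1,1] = 'government'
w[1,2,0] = 'woman'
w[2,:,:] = [['database', 'administration', 'anxiety'], ['marriage', 'government', 'boyfriend'], ['elevator', 'scene', 'population']]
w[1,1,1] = 'property'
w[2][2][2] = 'population'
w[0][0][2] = 'replacement'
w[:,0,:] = [['percentage', 'response', 'replacement'], ['outcome', 'anxiety', 'combination'], ['database', 'administration', 'anxiety']]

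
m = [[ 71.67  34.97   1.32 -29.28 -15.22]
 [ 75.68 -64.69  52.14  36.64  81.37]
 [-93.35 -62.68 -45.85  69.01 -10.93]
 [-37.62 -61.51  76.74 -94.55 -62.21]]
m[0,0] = 71.67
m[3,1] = -61.51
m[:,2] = [1.32, 52.14, -45.85, 76.74]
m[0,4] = -15.22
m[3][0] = -37.62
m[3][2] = 76.74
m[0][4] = -15.22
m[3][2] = 76.74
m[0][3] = -29.28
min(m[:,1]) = -64.69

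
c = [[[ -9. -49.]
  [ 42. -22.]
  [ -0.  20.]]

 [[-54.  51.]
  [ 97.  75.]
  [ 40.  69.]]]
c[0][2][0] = -0.0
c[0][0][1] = -49.0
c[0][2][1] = 20.0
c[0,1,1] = -22.0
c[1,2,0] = 40.0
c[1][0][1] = 51.0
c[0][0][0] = -9.0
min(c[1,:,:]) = -54.0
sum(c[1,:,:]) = 278.0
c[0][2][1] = 20.0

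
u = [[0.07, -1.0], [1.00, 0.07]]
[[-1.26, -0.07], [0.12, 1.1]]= u @ [[0.03, 1.09],[1.26, 0.15]]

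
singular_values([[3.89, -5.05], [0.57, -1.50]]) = [6.56, 0.45]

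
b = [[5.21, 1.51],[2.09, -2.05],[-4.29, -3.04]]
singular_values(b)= [7.53, 3.0]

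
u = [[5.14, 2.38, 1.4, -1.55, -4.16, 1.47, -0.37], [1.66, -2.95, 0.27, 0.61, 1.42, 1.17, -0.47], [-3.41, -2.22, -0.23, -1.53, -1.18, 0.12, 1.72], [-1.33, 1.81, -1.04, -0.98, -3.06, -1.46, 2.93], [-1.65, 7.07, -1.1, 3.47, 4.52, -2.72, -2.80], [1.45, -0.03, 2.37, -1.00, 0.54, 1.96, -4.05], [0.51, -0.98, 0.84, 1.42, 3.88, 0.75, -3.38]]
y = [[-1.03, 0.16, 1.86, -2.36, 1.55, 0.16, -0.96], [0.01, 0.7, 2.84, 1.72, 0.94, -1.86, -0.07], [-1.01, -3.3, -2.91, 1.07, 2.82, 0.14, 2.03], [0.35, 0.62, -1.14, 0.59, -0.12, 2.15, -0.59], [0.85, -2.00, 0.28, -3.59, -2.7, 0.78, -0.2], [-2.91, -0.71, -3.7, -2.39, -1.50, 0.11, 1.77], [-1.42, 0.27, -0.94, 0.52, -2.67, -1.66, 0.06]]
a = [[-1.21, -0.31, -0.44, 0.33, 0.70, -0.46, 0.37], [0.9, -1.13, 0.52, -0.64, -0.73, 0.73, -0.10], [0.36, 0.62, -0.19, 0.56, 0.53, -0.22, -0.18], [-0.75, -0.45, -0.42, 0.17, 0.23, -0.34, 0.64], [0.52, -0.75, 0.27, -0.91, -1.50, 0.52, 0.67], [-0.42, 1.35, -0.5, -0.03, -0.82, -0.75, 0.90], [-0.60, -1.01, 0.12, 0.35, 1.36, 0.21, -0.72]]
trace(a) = -5.33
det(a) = 0.00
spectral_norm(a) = 3.28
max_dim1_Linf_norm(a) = 1.5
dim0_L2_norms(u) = [6.9, 8.57, 3.27, 4.6, 8.12, 4.18, 6.9]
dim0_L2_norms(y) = [3.66, 4.05, 6.0, 5.38, 5.28, 3.39, 2.93]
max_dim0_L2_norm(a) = 2.48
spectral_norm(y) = 7.63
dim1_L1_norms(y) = [8.08, 8.14, 13.28, 5.56, 10.4, 13.09, 7.54]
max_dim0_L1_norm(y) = 13.67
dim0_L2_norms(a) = [1.94, 2.32, 1.01, 1.35, 2.48, 1.34, 1.54]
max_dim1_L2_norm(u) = 10.08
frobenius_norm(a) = 4.72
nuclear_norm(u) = 32.06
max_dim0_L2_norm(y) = 6.0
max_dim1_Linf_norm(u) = 7.07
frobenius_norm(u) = 16.85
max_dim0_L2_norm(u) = 8.57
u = y @ a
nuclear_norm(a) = 8.52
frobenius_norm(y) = 11.94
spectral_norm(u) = 11.20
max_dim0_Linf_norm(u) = 7.07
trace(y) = -5.18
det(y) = 1275.67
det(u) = 0.01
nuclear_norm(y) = 26.73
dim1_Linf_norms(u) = [5.14, 2.95, 3.41, 3.06, 7.07, 4.05, 3.88]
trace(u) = 4.08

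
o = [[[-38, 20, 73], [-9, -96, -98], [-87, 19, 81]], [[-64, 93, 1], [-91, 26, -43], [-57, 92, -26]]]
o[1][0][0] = -64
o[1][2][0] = -57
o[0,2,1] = 19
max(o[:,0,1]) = 93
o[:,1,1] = [-96, 26]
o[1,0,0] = -64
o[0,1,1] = -96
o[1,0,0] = -64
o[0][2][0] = -87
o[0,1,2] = -98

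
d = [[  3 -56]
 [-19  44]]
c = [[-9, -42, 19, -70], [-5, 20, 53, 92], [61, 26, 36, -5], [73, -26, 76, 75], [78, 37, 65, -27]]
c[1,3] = 92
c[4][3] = -27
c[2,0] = 61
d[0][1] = -56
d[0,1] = -56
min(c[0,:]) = -70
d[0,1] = -56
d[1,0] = -19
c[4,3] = -27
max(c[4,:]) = 78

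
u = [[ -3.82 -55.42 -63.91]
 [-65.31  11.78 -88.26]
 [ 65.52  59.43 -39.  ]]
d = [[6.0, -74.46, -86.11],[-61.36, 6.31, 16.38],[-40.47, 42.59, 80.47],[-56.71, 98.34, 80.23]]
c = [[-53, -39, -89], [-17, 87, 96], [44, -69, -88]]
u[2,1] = 59.43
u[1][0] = -65.31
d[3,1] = 98.34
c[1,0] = -17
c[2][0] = 44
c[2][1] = -69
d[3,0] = -56.71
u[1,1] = 11.78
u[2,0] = 65.52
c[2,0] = 44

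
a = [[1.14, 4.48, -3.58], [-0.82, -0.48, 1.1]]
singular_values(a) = [5.97, 0.8]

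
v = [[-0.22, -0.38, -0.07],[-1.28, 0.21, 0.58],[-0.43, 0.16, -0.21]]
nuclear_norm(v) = 2.27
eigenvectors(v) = [[-0.34, 0.63, 0.43], [0.90, 0.69, 0.05], [0.27, 0.35, 0.9]]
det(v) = 0.24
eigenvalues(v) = [0.86, -0.67, -0.41]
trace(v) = -0.22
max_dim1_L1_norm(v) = 2.07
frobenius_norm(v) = 1.57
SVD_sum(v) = [[-0.12, 0.02, 0.04], [-1.32, 0.2, 0.49], [-0.32, 0.05, 0.12]] + [[-0.12, -0.36, -0.17],[0.02, 0.05, 0.02],[-0.02, -0.06, -0.03]] + [[0.02, -0.03, 0.06], [0.02, -0.04, 0.07], [-0.09, 0.17, -0.30]]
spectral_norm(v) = 1.47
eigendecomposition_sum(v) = [[0.27, -0.18, -0.12], [-0.72, 0.5, 0.32], [-0.21, 0.15, 0.09]] + [[-0.52, -0.27, 0.26], [-0.57, -0.30, 0.29], [-0.29, -0.15, 0.15]] + [[0.04, 0.08, -0.22], [0.0, 0.01, -0.02], [0.07, 0.16, -0.45]]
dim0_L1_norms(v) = [1.93, 0.75, 0.86]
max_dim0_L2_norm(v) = 1.37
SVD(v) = [[-0.09, 0.98, -0.19],[-0.97, -0.13, -0.22],[-0.24, 0.16, 0.96]] @ diag([1.4653153802470522, 0.42995196765079746, 0.3730846310485651]) @ [[0.93, -0.14, -0.34],[-0.29, -0.87, -0.41],[-0.24, 0.48, -0.84]]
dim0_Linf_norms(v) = [1.28, 0.38, 0.58]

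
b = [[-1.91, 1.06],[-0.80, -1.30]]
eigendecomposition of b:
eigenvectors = [[(0.75+0j), 0.75-0.00j], [0.22+0.62j, 0.22-0.62j]]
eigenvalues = [(-1.6+0.87j), (-1.6-0.87j)]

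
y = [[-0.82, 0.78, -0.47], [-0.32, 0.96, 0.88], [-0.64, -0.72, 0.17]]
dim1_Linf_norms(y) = [0.82, 0.96, 0.72]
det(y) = -1.45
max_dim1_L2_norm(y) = 1.34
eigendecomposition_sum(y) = [[-0.86+0.00j, (0.17-0j), -0.44+0.00j],[(0.04-0j), (-0.01+0j), (0.02-0j)],[(-0.42+0j), 0.08-0.00j, -0.21+0.00j]] + [[0.02+0.13j, (0.3-0.11j), (-0.01-0.29j)], [-0.18+0.17j, 0.48+0.35j, 0.43-0.31j], [-0.11-0.19j, -0.40+0.36j, (0.19+0.44j)]] + [[0.02-0.13j, (0.3+0.11j), -0.01+0.29j], [(-0.18-0.17j), (0.48-0.35j), 0.43+0.31j], [-0.11+0.19j, -0.40-0.36j, 0.19-0.44j]]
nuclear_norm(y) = 3.48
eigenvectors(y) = [[0.90+0.00j, 0.21-0.31j, 0.21+0.31j], [-0.05+0.00j, (0.69+0j), 0.69-0.00j], [(0.43+0j), (-0.13+0.61j), -0.13-0.61j]]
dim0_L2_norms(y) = [1.09, 1.43, 1.01]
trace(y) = 0.31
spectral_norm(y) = 1.53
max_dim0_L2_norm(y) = 1.43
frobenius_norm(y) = 2.06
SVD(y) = [[-0.58, 0.78, -0.24], [-0.78, -0.45, 0.44], [0.24, 0.44, 0.86]] @ diag([1.5323560614852458, 1.0449457441900536, 0.9038657491732495]) @ [[0.37,-0.89,-0.24], [-0.74,-0.13,-0.65], [-0.55,-0.43,0.72]]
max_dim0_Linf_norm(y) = 0.96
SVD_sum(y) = [[-0.33, 0.80, 0.22], [-0.45, 1.07, 0.29], [0.14, -0.33, -0.09]] + [[-0.60, -0.11, -0.53], [0.35, 0.06, 0.31], [-0.34, -0.06, -0.30]] + [[0.12,0.09,-0.15], [-0.22,-0.17,0.29], [-0.43,-0.33,0.56]]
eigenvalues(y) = [(-1.09+0j), (0.7+0.92j), (0.7-0.92j)]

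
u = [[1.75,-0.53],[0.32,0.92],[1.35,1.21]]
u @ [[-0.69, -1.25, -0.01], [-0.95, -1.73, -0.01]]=[[-0.70, -1.27, -0.01], [-1.09, -1.99, -0.01], [-2.08, -3.78, -0.03]]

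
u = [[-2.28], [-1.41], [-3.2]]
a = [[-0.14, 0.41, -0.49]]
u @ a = [[0.32, -0.93, 1.12],[0.2, -0.58, 0.69],[0.45, -1.31, 1.57]]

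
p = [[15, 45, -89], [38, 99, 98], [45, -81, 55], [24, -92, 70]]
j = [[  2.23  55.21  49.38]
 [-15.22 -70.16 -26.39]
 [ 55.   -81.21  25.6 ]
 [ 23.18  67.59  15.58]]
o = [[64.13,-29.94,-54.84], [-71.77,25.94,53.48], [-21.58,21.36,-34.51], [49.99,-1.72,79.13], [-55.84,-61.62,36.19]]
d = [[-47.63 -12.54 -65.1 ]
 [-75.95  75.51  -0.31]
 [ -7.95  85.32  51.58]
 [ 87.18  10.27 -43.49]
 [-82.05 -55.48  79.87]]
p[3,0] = 24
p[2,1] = -81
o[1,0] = -71.77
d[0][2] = -65.1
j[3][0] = 23.18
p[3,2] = 70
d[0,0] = -47.63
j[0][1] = 55.21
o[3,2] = 79.13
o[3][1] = -1.72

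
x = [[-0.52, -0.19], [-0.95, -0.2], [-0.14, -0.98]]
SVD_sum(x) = [[-0.40, -0.33],  [-0.66, -0.55],  [-0.56, -0.47]] + [[-0.12, 0.14], [-0.29, 0.35], [0.42, -0.51]]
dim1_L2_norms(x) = [0.55, 0.97, 0.99]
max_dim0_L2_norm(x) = 1.09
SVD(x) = [[-0.42, -0.23], [-0.69, -0.55], [-0.59, 0.80]] @ diag([1.2440184799201521, 0.8254804792465742]) @ [[0.77,0.64], [0.64,-0.77]]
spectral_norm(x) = 1.24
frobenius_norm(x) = 1.49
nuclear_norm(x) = 2.07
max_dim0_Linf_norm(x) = 0.98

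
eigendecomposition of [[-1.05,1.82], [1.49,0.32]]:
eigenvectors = [[-0.86,-0.59], [0.52,-0.80]]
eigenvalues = [-2.15, 1.42]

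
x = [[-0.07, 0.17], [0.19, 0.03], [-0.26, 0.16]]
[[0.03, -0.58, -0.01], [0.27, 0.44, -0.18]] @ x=[[-0.11, -0.01], [0.11, 0.03]]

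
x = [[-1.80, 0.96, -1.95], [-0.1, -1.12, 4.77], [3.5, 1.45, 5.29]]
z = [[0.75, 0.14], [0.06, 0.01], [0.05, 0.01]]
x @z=[[-1.39, -0.26], [0.10, 0.02], [2.98, 0.56]]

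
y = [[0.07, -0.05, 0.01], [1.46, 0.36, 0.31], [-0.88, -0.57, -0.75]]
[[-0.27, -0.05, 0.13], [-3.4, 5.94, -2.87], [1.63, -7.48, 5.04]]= y @ [[-2.67, 2.06, -0.29], [1.61, 4.72, -3.80], [-0.27, 3.97, -3.49]]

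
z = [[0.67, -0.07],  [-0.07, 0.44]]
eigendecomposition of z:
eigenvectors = [[0.96, 0.27],[-0.27, 0.96]]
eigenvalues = [0.69, 0.42]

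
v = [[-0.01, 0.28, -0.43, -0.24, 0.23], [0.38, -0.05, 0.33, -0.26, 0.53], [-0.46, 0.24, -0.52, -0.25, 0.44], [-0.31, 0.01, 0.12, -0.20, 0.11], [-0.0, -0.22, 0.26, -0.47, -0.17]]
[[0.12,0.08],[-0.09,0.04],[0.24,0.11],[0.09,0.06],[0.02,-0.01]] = v @ [[-0.25,-0.08], [0.06,0.28], [-0.13,0.08], [-0.15,-0.09], [0.02,0.06]]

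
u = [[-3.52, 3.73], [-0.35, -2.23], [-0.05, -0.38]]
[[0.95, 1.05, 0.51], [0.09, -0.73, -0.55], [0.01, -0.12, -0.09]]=u @ [[-0.27, 0.04, 0.1],[0.0, 0.32, 0.23]]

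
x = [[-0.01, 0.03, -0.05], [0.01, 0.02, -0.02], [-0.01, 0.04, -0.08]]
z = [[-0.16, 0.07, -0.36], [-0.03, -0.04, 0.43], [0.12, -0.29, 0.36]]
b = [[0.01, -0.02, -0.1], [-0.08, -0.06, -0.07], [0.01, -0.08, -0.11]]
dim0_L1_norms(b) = [0.1, 0.16, 0.28]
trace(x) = -0.07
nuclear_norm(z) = 1.05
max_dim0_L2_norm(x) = 0.1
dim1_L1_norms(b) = [0.13, 0.21, 0.2]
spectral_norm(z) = 0.72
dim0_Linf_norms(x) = [0.01, 0.04, 0.08]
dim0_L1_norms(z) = [0.31, 0.4, 1.15]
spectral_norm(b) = 0.19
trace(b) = -0.16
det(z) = -0.02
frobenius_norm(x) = 0.11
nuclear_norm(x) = 0.13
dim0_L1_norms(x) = [0.03, 0.09, 0.15]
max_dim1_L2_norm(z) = 0.48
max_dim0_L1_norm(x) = 0.15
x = b @ z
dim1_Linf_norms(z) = [0.36, 0.43, 0.36]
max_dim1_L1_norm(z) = 0.77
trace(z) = 0.16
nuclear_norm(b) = 0.30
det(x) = 0.00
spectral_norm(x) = 0.11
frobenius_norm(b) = 0.21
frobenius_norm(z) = 0.76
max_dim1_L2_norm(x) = 0.09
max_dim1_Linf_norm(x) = 0.08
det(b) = -0.00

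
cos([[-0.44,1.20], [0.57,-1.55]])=[[0.69, 0.85], [0.40, -0.10]]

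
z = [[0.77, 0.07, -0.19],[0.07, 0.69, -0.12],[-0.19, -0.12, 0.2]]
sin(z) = [[0.68,0.05,-0.16], [0.05,0.63,-0.1], [-0.16,-0.1,0.19]]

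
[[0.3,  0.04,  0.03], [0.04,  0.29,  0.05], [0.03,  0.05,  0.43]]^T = [[0.3, 0.04, 0.03], [0.04, 0.29, 0.05], [0.03, 0.05, 0.43]]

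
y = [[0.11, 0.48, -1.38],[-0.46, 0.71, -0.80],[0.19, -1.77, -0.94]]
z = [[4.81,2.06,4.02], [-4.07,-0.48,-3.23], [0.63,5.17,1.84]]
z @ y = [[0.35, -3.34, -12.06],[-0.84, 3.42, 9.04],[-1.96, 0.72, -6.74]]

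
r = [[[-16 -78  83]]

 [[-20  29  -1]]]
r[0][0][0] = -16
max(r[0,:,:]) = 83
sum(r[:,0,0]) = -36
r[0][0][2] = 83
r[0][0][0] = -16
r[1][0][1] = 29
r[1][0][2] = -1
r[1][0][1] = 29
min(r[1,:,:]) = -20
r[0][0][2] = 83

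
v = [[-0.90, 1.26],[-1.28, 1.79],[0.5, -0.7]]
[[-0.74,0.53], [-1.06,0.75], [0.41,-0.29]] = v @ [[0.42, -0.29], [-0.29, 0.21]]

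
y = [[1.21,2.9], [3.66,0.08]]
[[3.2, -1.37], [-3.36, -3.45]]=y@ [[-0.95, -0.94], [1.50, -0.08]]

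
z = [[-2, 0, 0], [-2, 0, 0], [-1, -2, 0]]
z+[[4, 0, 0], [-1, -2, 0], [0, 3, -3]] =[[2, 0, 0], [-3, -2, 0], [-1, 1, -3]]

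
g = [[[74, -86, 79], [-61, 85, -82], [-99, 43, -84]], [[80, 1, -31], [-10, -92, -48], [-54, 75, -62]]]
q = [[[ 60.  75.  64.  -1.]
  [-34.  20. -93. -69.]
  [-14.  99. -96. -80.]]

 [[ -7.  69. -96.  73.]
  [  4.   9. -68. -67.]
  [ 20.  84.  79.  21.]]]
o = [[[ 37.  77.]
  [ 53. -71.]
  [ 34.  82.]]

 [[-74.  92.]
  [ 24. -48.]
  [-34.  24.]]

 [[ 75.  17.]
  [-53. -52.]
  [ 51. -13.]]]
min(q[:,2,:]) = -96.0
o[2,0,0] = 75.0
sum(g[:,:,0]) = -70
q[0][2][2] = -96.0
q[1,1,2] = -68.0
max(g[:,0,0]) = 80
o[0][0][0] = 37.0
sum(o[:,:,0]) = 113.0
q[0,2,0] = -14.0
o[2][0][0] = 75.0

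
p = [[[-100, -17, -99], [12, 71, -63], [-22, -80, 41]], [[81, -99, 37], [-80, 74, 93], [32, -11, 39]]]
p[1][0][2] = 37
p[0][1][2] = -63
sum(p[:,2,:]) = -1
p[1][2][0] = 32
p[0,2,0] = -22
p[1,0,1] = -99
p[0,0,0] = -100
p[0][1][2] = -63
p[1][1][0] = -80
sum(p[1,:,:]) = 166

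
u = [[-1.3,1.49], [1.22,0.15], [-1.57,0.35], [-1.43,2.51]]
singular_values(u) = [3.75, 1.5]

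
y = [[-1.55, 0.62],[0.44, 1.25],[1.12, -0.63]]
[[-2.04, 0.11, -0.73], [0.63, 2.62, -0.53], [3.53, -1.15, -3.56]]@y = [[2.39, -0.67], [-0.42, 4.00], [-9.96, 2.99]]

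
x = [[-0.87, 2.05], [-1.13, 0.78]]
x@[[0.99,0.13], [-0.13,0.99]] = [[-1.13, 1.92], [-1.22, 0.63]]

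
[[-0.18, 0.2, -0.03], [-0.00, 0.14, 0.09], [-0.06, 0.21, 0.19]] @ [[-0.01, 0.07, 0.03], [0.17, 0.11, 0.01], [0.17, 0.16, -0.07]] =[[0.03, 0.00, -0.00], [0.04, 0.03, -0.00], [0.07, 0.05, -0.01]]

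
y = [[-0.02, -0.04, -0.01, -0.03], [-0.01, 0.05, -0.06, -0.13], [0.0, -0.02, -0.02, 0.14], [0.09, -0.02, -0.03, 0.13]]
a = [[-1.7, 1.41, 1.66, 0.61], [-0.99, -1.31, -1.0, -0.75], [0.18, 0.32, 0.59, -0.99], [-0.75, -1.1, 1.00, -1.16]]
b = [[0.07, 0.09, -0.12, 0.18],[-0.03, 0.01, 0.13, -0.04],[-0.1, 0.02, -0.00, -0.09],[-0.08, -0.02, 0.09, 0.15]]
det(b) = -0.00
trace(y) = 0.14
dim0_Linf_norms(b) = [0.1, 0.09, 0.13, 0.18]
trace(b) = 0.23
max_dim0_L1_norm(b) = 0.46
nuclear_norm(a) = 7.63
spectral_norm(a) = 3.02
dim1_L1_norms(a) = [5.38, 4.05, 2.08, 4.01]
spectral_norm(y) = 0.25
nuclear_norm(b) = 0.65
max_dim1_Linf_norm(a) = 1.7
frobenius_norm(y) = 0.27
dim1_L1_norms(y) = [0.1, 0.25, 0.18, 0.27]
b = a @ y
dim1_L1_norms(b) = [0.46, 0.21, 0.21, 0.34]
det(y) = -0.00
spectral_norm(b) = 0.28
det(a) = 7.22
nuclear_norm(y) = 0.43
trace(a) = -3.58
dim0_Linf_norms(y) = [0.09, 0.05, 0.06, 0.14]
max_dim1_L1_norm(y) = 0.27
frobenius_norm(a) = 4.22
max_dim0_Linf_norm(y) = 0.14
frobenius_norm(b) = 0.37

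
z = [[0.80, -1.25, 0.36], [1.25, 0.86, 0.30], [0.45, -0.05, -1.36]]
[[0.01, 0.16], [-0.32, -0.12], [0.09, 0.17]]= z@ [[-0.14, 0.03], [-0.13, -0.14], [-0.11, -0.11]]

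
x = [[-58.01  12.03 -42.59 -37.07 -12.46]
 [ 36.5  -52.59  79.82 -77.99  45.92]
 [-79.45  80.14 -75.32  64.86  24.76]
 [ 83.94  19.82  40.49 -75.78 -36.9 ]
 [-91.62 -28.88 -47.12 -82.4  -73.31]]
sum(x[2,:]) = 14.990000000000006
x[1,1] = -52.59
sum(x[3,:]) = 31.57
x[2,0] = -79.45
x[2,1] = 80.14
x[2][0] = -79.45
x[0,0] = -58.01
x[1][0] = 36.5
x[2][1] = 80.14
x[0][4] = -12.46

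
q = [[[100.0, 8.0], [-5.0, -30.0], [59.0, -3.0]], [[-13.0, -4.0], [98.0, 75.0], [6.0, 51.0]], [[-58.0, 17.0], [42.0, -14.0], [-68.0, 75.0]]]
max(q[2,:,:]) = 75.0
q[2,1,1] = -14.0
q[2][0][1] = 17.0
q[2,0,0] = -58.0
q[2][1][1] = -14.0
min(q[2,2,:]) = -68.0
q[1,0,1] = -4.0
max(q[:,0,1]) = 17.0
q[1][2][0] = 6.0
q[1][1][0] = 98.0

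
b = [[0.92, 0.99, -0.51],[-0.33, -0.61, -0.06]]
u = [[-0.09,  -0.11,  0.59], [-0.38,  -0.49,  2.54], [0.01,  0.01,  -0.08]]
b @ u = [[-0.46,-0.59,3.1], [0.26,0.33,-1.74]]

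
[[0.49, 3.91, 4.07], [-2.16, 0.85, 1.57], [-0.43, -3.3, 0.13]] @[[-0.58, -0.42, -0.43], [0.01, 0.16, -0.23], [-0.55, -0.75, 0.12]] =[[-2.48, -2.63, -0.62], [0.40, -0.13, 0.92], [0.14, -0.44, 0.96]]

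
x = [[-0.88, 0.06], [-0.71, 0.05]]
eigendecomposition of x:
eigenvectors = [[-0.78, -0.07],[-0.63, -1.0]]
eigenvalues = [-0.83, 0.0]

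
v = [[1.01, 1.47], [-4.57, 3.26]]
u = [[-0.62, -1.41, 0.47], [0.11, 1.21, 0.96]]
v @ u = [[-0.46, 0.35, 1.89], [3.19, 10.39, 0.98]]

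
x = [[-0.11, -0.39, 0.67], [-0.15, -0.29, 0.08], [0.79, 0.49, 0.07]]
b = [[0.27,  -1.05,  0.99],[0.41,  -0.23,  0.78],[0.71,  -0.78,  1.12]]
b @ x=[[0.91, 0.68, 0.17],[0.61, 0.29, 0.31],[0.92, 0.50, 0.49]]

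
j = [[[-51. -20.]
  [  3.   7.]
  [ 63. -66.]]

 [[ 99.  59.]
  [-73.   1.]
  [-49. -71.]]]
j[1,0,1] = 59.0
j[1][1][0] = -73.0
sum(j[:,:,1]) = -90.0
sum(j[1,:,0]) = -23.0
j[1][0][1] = 59.0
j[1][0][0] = 99.0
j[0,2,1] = -66.0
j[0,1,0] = 3.0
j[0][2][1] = -66.0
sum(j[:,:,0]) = -8.0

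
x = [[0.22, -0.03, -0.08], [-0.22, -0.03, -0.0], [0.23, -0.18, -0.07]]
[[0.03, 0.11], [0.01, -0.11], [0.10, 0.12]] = x@[[0.01, 0.52],[-0.48, 0.0],[-0.18, 0.02]]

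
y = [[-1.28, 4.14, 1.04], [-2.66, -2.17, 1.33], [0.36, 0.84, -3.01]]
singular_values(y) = [4.78, 4.03, 2.06]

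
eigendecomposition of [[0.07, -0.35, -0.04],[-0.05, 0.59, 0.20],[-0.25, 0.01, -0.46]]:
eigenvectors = [[-0.05,0.86,0.52], [-0.19,0.23,-0.85], [0.98,-0.46,-0.12]]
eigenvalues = [-0.45, -0.0, 0.65]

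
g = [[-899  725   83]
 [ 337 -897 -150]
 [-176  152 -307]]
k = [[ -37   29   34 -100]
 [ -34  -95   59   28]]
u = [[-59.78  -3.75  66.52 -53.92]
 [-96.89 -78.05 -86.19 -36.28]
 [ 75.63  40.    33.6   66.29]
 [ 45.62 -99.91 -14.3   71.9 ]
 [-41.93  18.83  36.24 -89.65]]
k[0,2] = 34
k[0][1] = 29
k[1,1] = -95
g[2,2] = -307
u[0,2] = 66.52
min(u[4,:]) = -89.65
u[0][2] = 66.52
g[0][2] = 83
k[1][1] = -95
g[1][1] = -897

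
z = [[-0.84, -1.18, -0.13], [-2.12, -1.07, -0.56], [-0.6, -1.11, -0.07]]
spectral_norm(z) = 3.00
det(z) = 0.02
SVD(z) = [[-0.46, 0.51, -0.73], [-0.80, -0.60, 0.09], [-0.38, 0.62, 0.68]] @ diag([2.9957314121295244, 0.830876048072485, 0.006188628272555656]) @ [[0.77, 0.61, 0.18],[0.56, -0.78, 0.27],[0.3, -0.11, -0.95]]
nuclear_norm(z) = 3.83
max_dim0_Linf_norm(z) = 2.12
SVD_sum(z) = [[-1.07, -0.85, -0.25], [-1.84, -1.46, -0.43], [-0.89, -0.70, -0.21]] + [[0.24, -0.33, 0.11],[-0.28, 0.39, -0.13],[0.29, -0.41, 0.14]] + [[-0.0, 0.0, 0.0], [0.00, -0.00, -0.00], [0.0, -0.0, -0.00]]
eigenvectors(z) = [[-0.49, -0.45, -0.31], [-0.76, 0.69, 0.11], [-0.42, -0.57, 0.95]]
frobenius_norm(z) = 3.11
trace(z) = -1.98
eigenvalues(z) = [-2.76, 0.79, -0.01]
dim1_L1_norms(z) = [2.15, 3.75, 1.78]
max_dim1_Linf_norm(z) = 2.12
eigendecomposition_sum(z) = [[-1.11,-0.94,-0.25], [-1.71,-1.44,-0.38], [-0.95,-0.8,-0.21]] + [[0.27, -0.24, 0.12], [-0.41, 0.37, -0.18], [0.35, -0.31, 0.15]] + [[-0.00,0.00,0.0], [0.00,-0.0,-0.0], [0.01,-0.00,-0.01]]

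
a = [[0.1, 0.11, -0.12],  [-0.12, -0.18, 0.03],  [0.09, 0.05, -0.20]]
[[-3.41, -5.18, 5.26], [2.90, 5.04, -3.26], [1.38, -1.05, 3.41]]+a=[[-3.31, -5.07, 5.14],[2.78, 4.86, -3.23],[1.47, -1.0, 3.21]]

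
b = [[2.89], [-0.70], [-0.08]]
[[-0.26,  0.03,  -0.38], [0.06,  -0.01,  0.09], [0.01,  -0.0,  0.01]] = b @ [[-0.09,  0.01,  -0.13]]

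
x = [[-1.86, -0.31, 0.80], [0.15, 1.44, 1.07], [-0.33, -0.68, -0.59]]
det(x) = 0.61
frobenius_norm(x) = 2.89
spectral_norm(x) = 2.06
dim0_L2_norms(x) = [1.89, 1.62, 1.46]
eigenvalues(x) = [-1.63, -0.37, 1.0]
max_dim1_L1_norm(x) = 2.97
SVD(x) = [[0.94, -0.32, 0.09], [-0.24, -0.85, -0.46], [0.22, 0.41, -0.88]] @ diag([2.060304695508156, 2.022371592738458, 0.14580021451135824]) @ [[-0.91, -0.39, 0.18],[0.16, -0.70, -0.7],[0.39, -0.6, 0.69]]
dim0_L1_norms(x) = [2.34, 2.43, 2.46]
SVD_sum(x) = [[-1.76, -0.75, 0.34], [0.46, 0.19, -0.09], [-0.41, -0.18, 0.08]] + [[-0.1, 0.45, 0.45], [-0.28, 1.2, 1.21], [0.14, -0.58, -0.58]] + [[0.01, -0.01, 0.01], [-0.03, 0.04, -0.05], [-0.05, 0.08, -0.09]]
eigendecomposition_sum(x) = [[-1.94, 0.11, 1.37], [0.25, -0.01, -0.18], [-0.45, 0.03, 0.32]] + [[0.07, -0.13, -0.38], [-0.07, 0.13, 0.37], [0.11, -0.20, -0.57]] + [[0.01, -0.29, -0.19], [-0.03, 1.33, 0.88], [0.01, -0.51, -0.34]]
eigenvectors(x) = [[-0.97, -0.49, -0.20], [0.13, 0.47, 0.92], [-0.22, -0.73, -0.35]]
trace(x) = -1.01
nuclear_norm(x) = 4.23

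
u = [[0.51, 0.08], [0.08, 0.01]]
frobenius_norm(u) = 0.52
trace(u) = 0.52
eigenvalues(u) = [0.52, -0.0]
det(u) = -0.00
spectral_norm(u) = 0.52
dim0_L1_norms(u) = [0.59, 0.09]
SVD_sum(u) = [[0.51, 0.08],[0.08, 0.01]] + [[-0.00, 0.00], [0.00, -0.00]]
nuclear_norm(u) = 0.52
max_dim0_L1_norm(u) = 0.59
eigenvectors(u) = [[0.99, -0.15], [0.15, 0.99]]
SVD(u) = [[-0.99, -0.15], [-0.15, 0.99]] @ diag([0.5224880949681338, 0.0024880949681337456]) @ [[-0.99,-0.15], [0.15,-0.99]]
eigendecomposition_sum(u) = [[0.51, 0.08], [0.08, 0.01]] + [[-0.00, 0.00],[0.0, -0.0]]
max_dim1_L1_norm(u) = 0.59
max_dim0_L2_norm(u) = 0.52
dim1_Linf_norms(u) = [0.51, 0.08]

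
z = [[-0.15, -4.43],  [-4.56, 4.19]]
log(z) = [[(1.33+2.25j), (-0.38+1.39j)], [-0.39+1.44j, (1.7+0.89j)]]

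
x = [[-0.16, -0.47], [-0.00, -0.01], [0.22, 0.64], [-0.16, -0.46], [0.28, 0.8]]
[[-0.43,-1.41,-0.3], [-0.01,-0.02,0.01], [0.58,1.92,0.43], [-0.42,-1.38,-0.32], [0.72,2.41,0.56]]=x@[[-0.48, 1.72, 5.72], [1.07, 2.41, -1.30]]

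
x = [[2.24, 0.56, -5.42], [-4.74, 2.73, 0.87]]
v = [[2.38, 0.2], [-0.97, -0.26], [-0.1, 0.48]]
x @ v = [[5.33, -2.3], [-14.02, -1.24]]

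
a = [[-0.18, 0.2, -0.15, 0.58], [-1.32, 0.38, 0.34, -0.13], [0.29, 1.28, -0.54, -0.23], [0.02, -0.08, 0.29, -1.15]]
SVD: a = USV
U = [[0.11, 0.08, 0.47, 0.87], [-0.61, 0.74, 0.25, -0.13], [0.73, 0.66, -0.17, -0.07], [-0.27, 0.14, -0.83, 0.47]]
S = [1.46, 1.43, 1.33, 0.0]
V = [[0.68, 0.51, -0.48, 0.2], [-0.56, 0.79, -0.05, -0.25], [-0.36, 0.03, -0.10, 0.93], [-0.3, -0.34, -0.87, -0.20]]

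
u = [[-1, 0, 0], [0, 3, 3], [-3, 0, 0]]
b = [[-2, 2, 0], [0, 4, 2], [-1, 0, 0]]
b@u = [[2, 6, 6], [-6, 12, 12], [1, 0, 0]]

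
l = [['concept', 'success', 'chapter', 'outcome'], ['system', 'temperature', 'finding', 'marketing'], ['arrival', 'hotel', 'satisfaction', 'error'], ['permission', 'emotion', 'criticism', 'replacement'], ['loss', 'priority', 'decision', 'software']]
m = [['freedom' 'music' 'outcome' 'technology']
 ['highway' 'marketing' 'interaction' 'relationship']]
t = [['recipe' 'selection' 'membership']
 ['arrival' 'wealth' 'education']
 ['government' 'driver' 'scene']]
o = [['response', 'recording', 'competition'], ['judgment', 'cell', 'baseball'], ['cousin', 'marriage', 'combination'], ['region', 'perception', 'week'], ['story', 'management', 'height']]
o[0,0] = 'response'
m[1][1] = 'marketing'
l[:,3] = ['outcome', 'marketing', 'error', 'replacement', 'software']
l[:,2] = ['chapter', 'finding', 'satisfaction', 'criticism', 'decision']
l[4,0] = 'loss'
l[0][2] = 'chapter'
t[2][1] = 'driver'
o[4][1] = 'management'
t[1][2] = 'education'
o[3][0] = 'region'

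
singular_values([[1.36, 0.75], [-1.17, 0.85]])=[1.79, 1.13]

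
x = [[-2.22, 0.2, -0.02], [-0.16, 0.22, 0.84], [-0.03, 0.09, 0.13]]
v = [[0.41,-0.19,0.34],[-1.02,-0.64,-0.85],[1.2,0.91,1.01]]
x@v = [[-1.14, 0.28, -0.95], [0.72, 0.65, 0.61], [0.05, 0.07, 0.04]]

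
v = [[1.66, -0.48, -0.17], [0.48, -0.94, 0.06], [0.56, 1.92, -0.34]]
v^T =[[1.66, 0.48, 0.56], [-0.48, -0.94, 1.92], [-0.17, 0.06, -0.34]]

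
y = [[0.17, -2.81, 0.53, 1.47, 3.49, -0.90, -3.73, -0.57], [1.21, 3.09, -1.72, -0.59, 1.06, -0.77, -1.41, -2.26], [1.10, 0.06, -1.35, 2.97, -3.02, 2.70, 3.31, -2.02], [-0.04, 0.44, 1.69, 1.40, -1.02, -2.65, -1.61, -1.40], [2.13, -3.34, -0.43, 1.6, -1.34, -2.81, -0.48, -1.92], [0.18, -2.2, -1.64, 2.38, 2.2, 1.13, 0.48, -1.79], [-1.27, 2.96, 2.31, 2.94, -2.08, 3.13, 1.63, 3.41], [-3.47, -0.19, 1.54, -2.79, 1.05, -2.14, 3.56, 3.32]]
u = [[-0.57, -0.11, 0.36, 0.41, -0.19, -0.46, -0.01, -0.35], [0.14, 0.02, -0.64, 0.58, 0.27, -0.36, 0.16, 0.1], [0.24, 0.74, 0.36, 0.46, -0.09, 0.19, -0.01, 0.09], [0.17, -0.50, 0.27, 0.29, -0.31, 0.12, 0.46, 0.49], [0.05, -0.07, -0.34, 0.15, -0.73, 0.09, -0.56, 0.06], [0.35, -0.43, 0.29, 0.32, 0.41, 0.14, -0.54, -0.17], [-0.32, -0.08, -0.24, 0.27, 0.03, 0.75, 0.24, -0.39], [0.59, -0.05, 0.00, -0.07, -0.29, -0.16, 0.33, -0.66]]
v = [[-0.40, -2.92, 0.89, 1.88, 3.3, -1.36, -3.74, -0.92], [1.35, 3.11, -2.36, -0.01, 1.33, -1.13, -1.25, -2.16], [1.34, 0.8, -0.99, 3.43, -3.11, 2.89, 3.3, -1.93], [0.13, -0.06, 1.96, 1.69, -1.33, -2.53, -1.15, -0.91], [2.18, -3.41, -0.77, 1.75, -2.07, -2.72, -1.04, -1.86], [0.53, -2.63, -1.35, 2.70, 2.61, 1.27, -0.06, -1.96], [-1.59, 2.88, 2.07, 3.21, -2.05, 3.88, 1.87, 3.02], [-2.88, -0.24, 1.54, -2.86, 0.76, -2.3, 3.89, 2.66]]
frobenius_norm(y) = 16.76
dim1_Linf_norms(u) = [0.57, 0.64, 0.74, 0.5, 0.73, 0.54, 0.75, 0.66]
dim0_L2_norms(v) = [4.43, 6.76, 4.5, 6.86, 6.32, 6.87, 6.89, 5.79]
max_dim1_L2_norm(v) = 7.57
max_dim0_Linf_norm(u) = 0.75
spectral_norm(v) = 10.57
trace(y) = 8.05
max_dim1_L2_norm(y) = 7.26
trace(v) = 7.14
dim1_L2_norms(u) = [1.0, 1.0, 1.0, 1.0, 1.0, 1.0, 1.01, 1.0]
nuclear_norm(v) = 41.01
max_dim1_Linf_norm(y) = 3.73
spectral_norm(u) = 1.01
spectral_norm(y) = 10.16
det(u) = -1.02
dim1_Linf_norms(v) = [3.74, 3.11, 3.43, 2.53, 3.41, 2.7, 3.88, 3.89]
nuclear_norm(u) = 8.02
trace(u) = -0.91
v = y + u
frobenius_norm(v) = 17.35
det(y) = 5932.59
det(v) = -8354.65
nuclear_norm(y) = 39.62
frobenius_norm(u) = 2.83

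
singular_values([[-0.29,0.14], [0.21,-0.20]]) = [0.43, 0.07]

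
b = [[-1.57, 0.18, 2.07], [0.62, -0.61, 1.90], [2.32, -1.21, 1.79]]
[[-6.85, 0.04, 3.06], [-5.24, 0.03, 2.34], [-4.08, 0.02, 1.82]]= b@[[0.02,  -0.0,  -0.01],[-1.29,  0.01,  0.58],[-3.18,  0.02,  1.42]]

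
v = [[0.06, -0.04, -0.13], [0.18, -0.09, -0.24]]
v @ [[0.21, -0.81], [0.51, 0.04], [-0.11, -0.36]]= [[0.01, -0.00], [0.02, -0.06]]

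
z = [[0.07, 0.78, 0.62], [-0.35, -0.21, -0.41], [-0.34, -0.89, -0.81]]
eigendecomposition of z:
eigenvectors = [[(0.75+0j), (0.75-0j), (-0.37+0j)], [(-0.05+0.1j), -0.05-0.10j, -0.58+0.00j], [(-0.64+0.1j), (-0.64-0.1j), 0.72+0.00j]]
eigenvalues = [(-0.51+0.18j), (-0.51-0.18j), (0.08+0j)]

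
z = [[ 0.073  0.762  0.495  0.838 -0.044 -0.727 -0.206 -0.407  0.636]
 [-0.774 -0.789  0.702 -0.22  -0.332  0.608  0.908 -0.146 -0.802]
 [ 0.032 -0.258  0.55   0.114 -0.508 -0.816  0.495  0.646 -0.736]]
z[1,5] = 0.608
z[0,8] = 0.636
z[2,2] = 0.55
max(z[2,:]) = 0.646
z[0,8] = 0.636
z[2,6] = 0.495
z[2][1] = -0.258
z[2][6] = 0.495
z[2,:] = [0.032, -0.258, 0.55, 0.114, -0.508, -0.816, 0.495, 0.646, -0.736]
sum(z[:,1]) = -0.28500000000000003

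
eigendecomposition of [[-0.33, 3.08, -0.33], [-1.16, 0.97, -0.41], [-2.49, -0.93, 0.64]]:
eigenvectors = [[-0.09+0.52j, (-0.09-0.52j), (-0.3+0j)], [(-0.37-0.01j), (-0.37+0.01j), -0.08+0.00j], [-0.77+0.00j, (-0.77-0j), (0.95+0j)]]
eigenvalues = [(-0.11+1.67j), (-0.11-1.67j), (1.5+0j)]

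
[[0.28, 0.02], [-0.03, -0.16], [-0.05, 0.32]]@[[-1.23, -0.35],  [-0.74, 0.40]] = [[-0.36, -0.09],  [0.16, -0.05],  [-0.18, 0.15]]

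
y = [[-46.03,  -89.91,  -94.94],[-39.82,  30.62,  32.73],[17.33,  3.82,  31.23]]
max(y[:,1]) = 30.62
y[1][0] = -39.82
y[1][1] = 30.62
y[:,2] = [-94.94, 32.73, 31.23]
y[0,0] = -46.03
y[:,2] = [-94.94, 32.73, 31.23]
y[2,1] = 3.82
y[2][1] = 3.82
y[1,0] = -39.82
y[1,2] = 32.73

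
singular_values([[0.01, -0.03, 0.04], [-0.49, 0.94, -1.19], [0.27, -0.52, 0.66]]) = [1.82, 0.01, 0.0]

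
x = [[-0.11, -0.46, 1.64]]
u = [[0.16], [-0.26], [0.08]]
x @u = [[0.23]]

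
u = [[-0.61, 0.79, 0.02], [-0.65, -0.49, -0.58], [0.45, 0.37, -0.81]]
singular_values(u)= [1.0, 1.0, 1.0]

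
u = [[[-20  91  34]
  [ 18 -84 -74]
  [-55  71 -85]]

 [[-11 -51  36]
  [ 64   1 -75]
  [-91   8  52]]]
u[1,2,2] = 52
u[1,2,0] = -91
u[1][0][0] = -11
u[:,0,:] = [[-20, 91, 34], [-11, -51, 36]]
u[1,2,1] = 8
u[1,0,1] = -51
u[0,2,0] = -55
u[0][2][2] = -85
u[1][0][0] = -11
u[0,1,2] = -74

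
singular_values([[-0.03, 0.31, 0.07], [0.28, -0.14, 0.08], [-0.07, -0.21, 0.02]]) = [0.42, 0.28, 0.08]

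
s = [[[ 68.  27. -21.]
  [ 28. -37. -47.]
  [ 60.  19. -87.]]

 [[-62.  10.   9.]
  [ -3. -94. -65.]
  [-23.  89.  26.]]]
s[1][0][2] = 9.0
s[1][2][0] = -23.0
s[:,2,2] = [-87.0, 26.0]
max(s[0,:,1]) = 27.0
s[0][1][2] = -47.0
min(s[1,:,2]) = -65.0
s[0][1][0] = 28.0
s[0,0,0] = 68.0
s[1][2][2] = 26.0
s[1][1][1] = -94.0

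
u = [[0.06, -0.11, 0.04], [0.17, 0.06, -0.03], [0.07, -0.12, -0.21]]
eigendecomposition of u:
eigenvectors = [[-0.02-0.63j, (-0.02+0.63j), -0.08+0.00j], [-0.72+0.00j, (-0.72-0j), 0.15+0.00j], [0.18-0.24j, 0.18+0.24j, (0.99+0j)]]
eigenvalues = [(0.07+0.14j), (0.07-0.14j), (-0.23+0j)]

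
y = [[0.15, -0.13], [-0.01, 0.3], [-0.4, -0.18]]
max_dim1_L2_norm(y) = 0.44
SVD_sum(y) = [[0.05, 0.03], [0.13, 0.09], [-0.36, -0.24]] + [[0.10,-0.16], [-0.14,0.21], [-0.04,0.06]]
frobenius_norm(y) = 0.57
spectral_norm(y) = 0.46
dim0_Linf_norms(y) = [0.4, 0.3]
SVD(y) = [[-0.12,0.58], [-0.34,-0.78], [0.93,-0.21]] @ diag([0.4636566791685554, 0.3269900363350347]) @ [[-0.84, -0.55], [0.55, -0.84]]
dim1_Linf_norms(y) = [0.15, 0.3, 0.4]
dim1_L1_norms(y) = [0.28, 0.31, 0.58]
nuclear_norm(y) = 0.79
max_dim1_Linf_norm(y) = 0.4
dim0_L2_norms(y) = [0.43, 0.37]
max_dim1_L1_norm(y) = 0.58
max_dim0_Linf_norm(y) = 0.4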